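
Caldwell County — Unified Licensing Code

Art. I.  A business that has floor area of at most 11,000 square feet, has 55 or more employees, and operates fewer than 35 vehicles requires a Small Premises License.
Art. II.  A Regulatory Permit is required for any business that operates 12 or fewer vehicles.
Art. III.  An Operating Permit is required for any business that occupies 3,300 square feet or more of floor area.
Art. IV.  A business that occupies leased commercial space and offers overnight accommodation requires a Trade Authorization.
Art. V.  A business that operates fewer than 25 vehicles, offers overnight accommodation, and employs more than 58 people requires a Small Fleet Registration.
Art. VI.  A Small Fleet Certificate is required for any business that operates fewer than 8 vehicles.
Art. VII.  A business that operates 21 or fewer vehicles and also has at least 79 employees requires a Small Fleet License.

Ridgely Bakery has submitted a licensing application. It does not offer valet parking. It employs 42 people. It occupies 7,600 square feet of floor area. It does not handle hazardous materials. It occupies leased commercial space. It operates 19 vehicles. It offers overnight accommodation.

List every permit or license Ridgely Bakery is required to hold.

Operating Permit, Trade Authorization

Art. I. floor area 7,600 square feet ≤ 11,000 square feet; employees 42 < 55; vehicles 19 < 35 → Small Premises License not required.
Art. II. vehicles 19 > 12 → Regulatory Permit not required.
Art. III. floor area 7,600 square feet ≥ 3,300 square feet → Operating Permit required.
Art. IV. occupies leased commercial space; offers overnight accommodation → Trade Authorization required.
Art. V. vehicles 19 < 25; offers overnight accommodation; employees 42 ≤ 58 → Small Fleet Registration not required.
Art. VI. vehicles 19 ≥ 8 → Small Fleet Certificate not required.
Art. VII. vehicles 19 ≤ 21; employees 42 < 79 → Small Fleet License not required.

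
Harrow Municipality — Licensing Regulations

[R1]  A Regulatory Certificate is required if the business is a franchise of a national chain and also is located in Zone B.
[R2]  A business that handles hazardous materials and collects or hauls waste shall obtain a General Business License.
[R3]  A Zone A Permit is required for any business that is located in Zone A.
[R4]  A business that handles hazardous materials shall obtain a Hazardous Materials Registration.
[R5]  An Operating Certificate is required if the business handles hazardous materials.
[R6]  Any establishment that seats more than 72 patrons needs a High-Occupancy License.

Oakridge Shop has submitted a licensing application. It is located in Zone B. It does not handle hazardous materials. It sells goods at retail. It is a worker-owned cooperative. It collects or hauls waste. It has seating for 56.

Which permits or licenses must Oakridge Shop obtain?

[R1] is a worker-owned cooperative (not: is a franchise of a national chain); is located in Zone B → Regulatory Certificate not required.
[R2] does not handle hazardous materials; collects or hauls waste → General Business License not required.
[R3] is located in Zone B (not: is located in Zone A) → Zone A Permit not required.
[R4] does not handle hazardous materials → Hazardous Materials Registration not required.
[R5] does not handle hazardous materials → Operating Certificate not required.
[R6] seating 56 ≤ 72 → High-Occupancy License not required.

None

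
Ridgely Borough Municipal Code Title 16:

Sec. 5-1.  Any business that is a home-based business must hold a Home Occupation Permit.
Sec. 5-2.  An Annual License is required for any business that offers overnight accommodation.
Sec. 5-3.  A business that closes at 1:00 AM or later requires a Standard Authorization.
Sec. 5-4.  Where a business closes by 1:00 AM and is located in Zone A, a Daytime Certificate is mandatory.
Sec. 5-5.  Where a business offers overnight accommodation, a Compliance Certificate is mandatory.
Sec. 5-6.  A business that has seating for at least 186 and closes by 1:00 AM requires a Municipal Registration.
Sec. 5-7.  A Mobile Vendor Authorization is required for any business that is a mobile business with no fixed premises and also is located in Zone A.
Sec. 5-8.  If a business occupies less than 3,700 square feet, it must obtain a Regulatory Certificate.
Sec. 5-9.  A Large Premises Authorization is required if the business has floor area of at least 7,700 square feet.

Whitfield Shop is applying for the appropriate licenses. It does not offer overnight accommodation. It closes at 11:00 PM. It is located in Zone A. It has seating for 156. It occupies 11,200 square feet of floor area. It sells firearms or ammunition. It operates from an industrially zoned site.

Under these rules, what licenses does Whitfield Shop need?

Sec. 5-1. operates from an industrially zoned site (not: is a home-based business) → Home Occupation Permit not required.
Sec. 5-2. does not offer overnight accommodation → Annual License not required.
Sec. 5-3. closes 11:00 PM, at/before 1:00 AM → Standard Authorization not required.
Sec. 5-4. closes 11:00 PM, at/before 1:00 AM; is located in Zone A → Daytime Certificate required.
Sec. 5-5. does not offer overnight accommodation → Compliance Certificate not required.
Sec. 5-6. seating 156 < 186; closes 11:00 PM, at/before 1:00 AM → Municipal Registration not required.
Sec. 5-7. operates from an industrially zoned site (not: is a mobile business with no fixed premises); is located in Zone A → Mobile Vendor Authorization not required.
Sec. 5-8. floor area 11,200 square feet ≥ 3,700 square feet → Regulatory Certificate not required.
Sec. 5-9. floor area 11,200 square feet ≥ 7,700 square feet → Large Premises Authorization required.

Daytime Certificate, Large Premises Authorization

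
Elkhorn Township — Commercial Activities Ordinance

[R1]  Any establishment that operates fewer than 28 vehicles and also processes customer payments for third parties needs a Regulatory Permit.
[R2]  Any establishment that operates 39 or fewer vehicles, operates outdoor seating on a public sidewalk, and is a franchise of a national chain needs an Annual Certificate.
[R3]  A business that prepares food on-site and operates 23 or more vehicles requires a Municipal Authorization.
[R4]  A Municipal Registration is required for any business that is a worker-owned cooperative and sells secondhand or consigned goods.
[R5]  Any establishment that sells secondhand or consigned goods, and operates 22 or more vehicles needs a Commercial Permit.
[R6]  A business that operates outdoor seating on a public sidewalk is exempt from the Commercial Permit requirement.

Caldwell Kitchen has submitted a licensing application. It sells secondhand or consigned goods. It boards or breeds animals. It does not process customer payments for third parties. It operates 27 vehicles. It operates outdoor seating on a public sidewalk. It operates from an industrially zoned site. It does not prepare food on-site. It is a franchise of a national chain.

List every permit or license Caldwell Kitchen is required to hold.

[R1] vehicles 27 < 28; does not process customer payments for third parties → Regulatory Permit not required.
[R2] vehicles 27 ≤ 39; operates outdoor seating on a public sidewalk; is a franchise of a national chain → Annual Certificate required.
[R3] does not prepare food on-site; vehicles 27 ≥ 23 → Municipal Authorization not required.
[R4] is a franchise of a national chain (not: is a worker-owned cooperative); sells secondhand or consigned goods → Municipal Registration not required.
[R5] sells secondhand or consigned goods; vehicles 27 ≥ 22 → Commercial Permit required.
[R6] operates outdoor seating on a public sidewalk → exempt from Commercial Permit.

Annual Certificate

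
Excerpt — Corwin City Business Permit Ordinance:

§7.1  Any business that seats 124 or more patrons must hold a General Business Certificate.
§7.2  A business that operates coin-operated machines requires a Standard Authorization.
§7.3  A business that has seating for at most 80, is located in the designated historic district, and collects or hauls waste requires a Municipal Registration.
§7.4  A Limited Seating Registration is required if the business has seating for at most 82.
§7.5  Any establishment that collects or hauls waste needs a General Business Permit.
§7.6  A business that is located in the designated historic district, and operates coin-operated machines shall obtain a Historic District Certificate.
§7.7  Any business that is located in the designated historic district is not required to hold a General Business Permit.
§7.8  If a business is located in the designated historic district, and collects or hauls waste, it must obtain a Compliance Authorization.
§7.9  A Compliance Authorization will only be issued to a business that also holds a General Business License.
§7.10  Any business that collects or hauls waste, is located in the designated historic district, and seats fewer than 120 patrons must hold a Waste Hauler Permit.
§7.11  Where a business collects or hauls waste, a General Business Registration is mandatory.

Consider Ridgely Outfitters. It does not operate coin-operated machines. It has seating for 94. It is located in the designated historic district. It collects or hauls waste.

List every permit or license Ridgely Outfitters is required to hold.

Compliance Authorization, General Business License, General Business Registration, Waste Hauler Permit

§7.1 seating 94 < 124 → General Business Certificate not required.
§7.2 does not operate coin-operated machines → Standard Authorization not required.
§7.3 seating 94 > 80; is located in the designated historic district; collects or hauls waste → Municipal Registration not required.
§7.4 seating 94 > 82 → Limited Seating Registration not required.
§7.5 collects or hauls waste → General Business Permit required.
§7.6 is located in the designated historic district; does not operate coin-operated machines → Historic District Certificate not required.
§7.7 is located in the designated historic district → exempt from General Business Permit.
§7.8 is located in the designated historic district; collects or hauls waste → Compliance Authorization required.
§7.9 Compliance Authorization is required → General Business License also required.
§7.10 collects or hauls waste; is located in the designated historic district; seating 94 < 120 → Waste Hauler Permit required.
§7.11 collects or hauls waste → General Business Registration required.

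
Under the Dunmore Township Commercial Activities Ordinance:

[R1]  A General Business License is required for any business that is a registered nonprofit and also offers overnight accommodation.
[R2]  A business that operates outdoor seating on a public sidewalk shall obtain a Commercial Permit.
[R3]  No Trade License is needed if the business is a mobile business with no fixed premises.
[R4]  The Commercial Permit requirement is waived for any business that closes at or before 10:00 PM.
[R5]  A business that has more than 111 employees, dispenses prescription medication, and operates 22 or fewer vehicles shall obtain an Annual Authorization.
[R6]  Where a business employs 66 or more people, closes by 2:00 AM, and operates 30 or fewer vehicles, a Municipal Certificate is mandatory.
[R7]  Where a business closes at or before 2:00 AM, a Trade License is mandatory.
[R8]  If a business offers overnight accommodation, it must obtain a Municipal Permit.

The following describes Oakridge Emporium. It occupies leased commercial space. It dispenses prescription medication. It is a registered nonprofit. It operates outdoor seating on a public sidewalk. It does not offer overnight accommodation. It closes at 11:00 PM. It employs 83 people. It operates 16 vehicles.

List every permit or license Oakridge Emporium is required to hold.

[R1] is a registered nonprofit; does not offer overnight accommodation → General Business License not required.
[R2] operates outdoor seating on a public sidewalk → Commercial Permit required.
[R3] occupies leased commercial space (not: is a mobile business with no fixed premises) → Trade License exemption does not apply.
[R4] closes 11:00 PM, after 10:00 PM → Commercial Permit exemption does not apply.
[R5] employees 83 ≤ 111; dispenses prescription medication; vehicles 16 ≤ 22 → Annual Authorization not required.
[R6] employees 83 ≥ 66; closes 11:00 PM, at/before 2:00 AM; vehicles 16 ≤ 30 → Municipal Certificate required.
[R7] closes 11:00 PM, at/before 2:00 AM → Trade License required.
[R8] does not offer overnight accommodation → Municipal Permit not required.

Commercial Permit, Municipal Certificate, Trade License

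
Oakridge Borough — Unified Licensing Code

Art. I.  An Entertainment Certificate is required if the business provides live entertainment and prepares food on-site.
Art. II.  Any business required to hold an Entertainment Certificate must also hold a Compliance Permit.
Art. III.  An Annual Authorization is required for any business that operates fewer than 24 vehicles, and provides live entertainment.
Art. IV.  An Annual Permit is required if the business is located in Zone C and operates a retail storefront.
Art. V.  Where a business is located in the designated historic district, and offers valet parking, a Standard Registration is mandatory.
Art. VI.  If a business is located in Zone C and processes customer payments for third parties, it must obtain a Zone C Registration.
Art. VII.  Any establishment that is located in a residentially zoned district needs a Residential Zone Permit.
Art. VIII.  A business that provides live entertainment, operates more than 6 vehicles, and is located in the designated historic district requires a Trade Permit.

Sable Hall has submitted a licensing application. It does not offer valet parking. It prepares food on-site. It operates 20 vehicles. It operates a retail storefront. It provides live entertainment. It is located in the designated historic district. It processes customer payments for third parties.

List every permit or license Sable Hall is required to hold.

Annual Authorization, Compliance Permit, Entertainment Certificate, Trade Permit

Art. I. provides live entertainment; prepares food on-site → Entertainment Certificate required.
Art. II. Entertainment Certificate is required → Compliance Permit also required.
Art. III. vehicles 20 < 24; provides live entertainment → Annual Authorization required.
Art. IV. is located in the designated historic district (not: is located in Zone C); operates a retail storefront → Annual Permit not required.
Art. V. is located in the designated historic district; does not offer valet parking → Standard Registration not required.
Art. VI. is located in the designated historic district (not: is located in Zone C); processes customer payments for third parties → Zone C Registration not required.
Art. VII. is located in the designated historic district (not: is located in a residentially zoned district) → Residential Zone Permit not required.
Art. VIII. provides live entertainment; vehicles 20 > 6; is located in the designated historic district → Trade Permit required.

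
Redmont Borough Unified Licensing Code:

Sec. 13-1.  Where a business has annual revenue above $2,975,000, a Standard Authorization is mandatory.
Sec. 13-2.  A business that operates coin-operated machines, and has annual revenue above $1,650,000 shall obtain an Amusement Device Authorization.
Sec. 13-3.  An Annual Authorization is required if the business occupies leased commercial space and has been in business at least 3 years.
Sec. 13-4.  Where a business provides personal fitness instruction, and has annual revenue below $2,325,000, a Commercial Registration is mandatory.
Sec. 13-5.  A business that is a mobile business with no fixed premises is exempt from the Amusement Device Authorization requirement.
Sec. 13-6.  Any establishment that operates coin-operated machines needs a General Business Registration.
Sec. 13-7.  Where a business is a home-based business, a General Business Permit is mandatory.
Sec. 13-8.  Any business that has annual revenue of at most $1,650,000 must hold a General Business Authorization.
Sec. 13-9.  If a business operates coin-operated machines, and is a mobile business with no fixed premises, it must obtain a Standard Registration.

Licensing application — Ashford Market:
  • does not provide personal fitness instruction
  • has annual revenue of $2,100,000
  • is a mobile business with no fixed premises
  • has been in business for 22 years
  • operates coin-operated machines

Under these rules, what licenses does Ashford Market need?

General Business Registration, Standard Registration

Sec. 13-1. revenue $2,100,000 ≤ $2,975,000 → Standard Authorization not required.
Sec. 13-2. operates coin-operated machines; revenue $2,100,000 > $1,650,000 → Amusement Device Authorization required.
Sec. 13-3. is a mobile business with no fixed premises (not: occupies leased commercial space); years in business 22 ≥ 3 → Annual Authorization not required.
Sec. 13-4. does not provide personal fitness instruction; revenue $2,100,000 < $2,325,000 → Commercial Registration not required.
Sec. 13-5. is a mobile business with no fixed premises → exempt from Amusement Device Authorization.
Sec. 13-6. operates coin-operated machines → General Business Registration required.
Sec. 13-7. is a mobile business with no fixed premises (not: is a home-based business) → General Business Permit not required.
Sec. 13-8. revenue $2,100,000 > $1,650,000 → General Business Authorization not required.
Sec. 13-9. operates coin-operated machines; is a mobile business with no fixed premises → Standard Registration required.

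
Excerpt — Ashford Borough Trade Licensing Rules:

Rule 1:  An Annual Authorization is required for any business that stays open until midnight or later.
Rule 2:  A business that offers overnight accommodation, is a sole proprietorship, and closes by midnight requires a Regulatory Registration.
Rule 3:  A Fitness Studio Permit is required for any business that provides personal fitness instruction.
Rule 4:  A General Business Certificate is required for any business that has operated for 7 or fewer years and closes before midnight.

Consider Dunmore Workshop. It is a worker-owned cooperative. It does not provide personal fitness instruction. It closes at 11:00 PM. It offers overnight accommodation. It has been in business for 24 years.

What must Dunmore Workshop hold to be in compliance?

Rule 1: closes 11:00 PM, at/before midnight → Annual Authorization not required.
Rule 2: offers overnight accommodation; is a worker-owned cooperative (not: is a sole proprietorship); closes 11:00 PM, at/before midnight → Regulatory Registration not required.
Rule 3: does not provide personal fitness instruction → Fitness Studio Permit not required.
Rule 4: years in business 24 > 7; closes 11:00 PM, at/before midnight → General Business Certificate not required.

None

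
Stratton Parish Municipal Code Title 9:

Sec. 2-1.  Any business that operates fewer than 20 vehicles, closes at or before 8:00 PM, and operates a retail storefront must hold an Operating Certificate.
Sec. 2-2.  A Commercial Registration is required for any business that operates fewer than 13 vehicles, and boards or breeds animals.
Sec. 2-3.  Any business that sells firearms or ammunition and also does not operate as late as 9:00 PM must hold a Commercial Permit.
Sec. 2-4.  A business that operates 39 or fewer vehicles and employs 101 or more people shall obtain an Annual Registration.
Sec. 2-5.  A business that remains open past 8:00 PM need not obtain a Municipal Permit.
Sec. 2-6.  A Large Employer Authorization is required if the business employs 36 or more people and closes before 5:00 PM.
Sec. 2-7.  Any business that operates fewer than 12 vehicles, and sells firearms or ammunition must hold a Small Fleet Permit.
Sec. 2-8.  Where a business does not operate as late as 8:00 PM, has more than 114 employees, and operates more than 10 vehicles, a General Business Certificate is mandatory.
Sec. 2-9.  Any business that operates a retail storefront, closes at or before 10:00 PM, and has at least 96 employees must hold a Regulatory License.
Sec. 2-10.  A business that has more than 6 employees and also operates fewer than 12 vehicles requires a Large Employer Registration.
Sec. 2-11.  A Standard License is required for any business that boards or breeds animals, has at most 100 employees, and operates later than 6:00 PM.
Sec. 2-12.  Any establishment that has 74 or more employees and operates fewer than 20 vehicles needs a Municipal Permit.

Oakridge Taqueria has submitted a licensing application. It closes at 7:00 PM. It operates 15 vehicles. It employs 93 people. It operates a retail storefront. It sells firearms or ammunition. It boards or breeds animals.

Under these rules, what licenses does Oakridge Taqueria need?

Sec. 2-1. vehicles 15 < 20; closes 7:00 PM, at/before 8:00 PM; operates a retail storefront → Operating Certificate required.
Sec. 2-2. vehicles 15 ≥ 13; boards or breeds animals → Commercial Registration not required.
Sec. 2-3. sells firearms or ammunition; closes 7:00 PM, at/before 9:00 PM → Commercial Permit required.
Sec. 2-4. vehicles 15 ≤ 39; employees 93 < 101 → Annual Registration not required.
Sec. 2-5. closes 7:00 PM, at/before 8:00 PM → Municipal Permit exemption does not apply.
Sec. 2-6. employees 93 ≥ 36; closes 7:00 PM, after 5:00 PM → Large Employer Authorization not required.
Sec. 2-7. vehicles 15 ≥ 12; sells firearms or ammunition → Small Fleet Permit not required.
Sec. 2-8. closes 7:00 PM, at/before 8:00 PM; employees 93 ≤ 114; vehicles 15 > 10 → General Business Certificate not required.
Sec. 2-9. operates a retail storefront; closes 7:00 PM, at/before 10:00 PM; employees 93 < 96 → Regulatory License not required.
Sec. 2-10. employees 93 > 6; vehicles 15 ≥ 12 → Large Employer Registration not required.
Sec. 2-11. boards or breeds animals; employees 93 ≤ 100; closes 7:00 PM, after 6:00 PM → Standard License required.
Sec. 2-12. employees 93 ≥ 74; vehicles 15 < 20 → Municipal Permit required.

Commercial Permit, Municipal Permit, Operating Certificate, Standard License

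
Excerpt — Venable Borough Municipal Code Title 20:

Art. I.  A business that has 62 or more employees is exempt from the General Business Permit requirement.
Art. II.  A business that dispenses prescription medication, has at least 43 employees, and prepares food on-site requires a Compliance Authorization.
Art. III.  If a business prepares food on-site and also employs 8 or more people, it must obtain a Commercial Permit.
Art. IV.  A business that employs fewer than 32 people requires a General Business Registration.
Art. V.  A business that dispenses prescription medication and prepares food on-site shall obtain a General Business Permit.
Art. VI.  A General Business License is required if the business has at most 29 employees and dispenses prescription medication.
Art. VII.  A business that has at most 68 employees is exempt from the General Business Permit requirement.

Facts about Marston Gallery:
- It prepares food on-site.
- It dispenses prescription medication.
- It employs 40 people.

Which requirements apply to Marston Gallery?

Art. I. employees 40 < 62 → General Business Permit exemption does not apply.
Art. II. dispenses prescription medication; employees 40 < 43; prepares food on-site → Compliance Authorization not required.
Art. III. prepares food on-site; employees 40 ≥ 8 → Commercial Permit required.
Art. IV. employees 40 ≥ 32 → General Business Registration not required.
Art. V. dispenses prescription medication; prepares food on-site → General Business Permit required.
Art. VI. employees 40 > 29; dispenses prescription medication → General Business License not required.
Art. VII. employees 40 ≤ 68 → exempt from General Business Permit.

Commercial Permit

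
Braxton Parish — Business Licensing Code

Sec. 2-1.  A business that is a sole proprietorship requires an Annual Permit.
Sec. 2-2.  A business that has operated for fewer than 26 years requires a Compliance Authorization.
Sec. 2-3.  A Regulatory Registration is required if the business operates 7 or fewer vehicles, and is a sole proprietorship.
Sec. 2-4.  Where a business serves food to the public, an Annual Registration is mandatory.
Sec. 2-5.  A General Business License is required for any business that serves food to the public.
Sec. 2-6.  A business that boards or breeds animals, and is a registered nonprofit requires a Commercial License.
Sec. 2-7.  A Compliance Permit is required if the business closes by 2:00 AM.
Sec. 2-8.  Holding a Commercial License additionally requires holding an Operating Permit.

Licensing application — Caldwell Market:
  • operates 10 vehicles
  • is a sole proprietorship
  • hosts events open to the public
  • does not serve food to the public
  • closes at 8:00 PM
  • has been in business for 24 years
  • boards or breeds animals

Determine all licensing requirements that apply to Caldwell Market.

Sec. 2-1. is a sole proprietorship → Annual Permit required.
Sec. 2-2. years in business 24 < 26 → Compliance Authorization required.
Sec. 2-3. vehicles 10 > 7; is a sole proprietorship → Regulatory Registration not required.
Sec. 2-4. does not serve food to the public → Annual Registration not required.
Sec. 2-5. does not serve food to the public → General Business License not required.
Sec. 2-6. boards or breeds animals; is a sole proprietorship (not: is a registered nonprofit) → Commercial License not required.
Sec. 2-7. closes 8:00 PM, at/before 2:00 AM → Compliance Permit required.
Sec. 2-8. Commercial License is not required → no effect.

Annual Permit, Compliance Authorization, Compliance Permit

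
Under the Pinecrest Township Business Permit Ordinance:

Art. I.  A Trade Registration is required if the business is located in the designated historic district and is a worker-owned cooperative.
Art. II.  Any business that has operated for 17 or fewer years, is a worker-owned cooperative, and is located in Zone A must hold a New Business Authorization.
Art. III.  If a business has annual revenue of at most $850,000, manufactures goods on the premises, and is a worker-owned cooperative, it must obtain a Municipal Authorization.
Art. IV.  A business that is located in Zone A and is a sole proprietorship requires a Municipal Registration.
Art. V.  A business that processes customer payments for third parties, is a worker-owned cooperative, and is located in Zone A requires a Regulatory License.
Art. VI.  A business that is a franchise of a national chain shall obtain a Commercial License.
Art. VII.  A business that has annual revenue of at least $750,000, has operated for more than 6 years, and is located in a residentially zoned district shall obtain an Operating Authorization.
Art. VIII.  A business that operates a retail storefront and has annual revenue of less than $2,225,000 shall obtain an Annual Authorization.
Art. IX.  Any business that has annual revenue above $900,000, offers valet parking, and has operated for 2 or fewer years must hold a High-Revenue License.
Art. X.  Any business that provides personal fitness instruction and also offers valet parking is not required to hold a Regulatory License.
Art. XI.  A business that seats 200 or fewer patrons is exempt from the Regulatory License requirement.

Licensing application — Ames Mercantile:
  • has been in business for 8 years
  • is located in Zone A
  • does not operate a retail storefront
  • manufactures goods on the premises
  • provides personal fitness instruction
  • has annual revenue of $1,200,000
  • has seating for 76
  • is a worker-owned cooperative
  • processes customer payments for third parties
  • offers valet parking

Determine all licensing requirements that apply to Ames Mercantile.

New Business Authorization

Art. I. is located in Zone A (not: is located in the designated historic district); is a worker-owned cooperative → Trade Registration not required.
Art. II. years in business 8 ≤ 17; is a worker-owned cooperative; is located in Zone A → New Business Authorization required.
Art. III. revenue $1,200,000 > $850,000; manufactures goods on the premises; is a worker-owned cooperative → Municipal Authorization not required.
Art. IV. is located in Zone A; is a worker-owned cooperative (not: is a sole proprietorship) → Municipal Registration not required.
Art. V. processes customer payments for third parties; is a worker-owned cooperative; is located in Zone A → Regulatory License required.
Art. VI. is a worker-owned cooperative (not: is a franchise of a national chain) → Commercial License not required.
Art. VII. revenue $1,200,000 ≥ $750,000; years in business 8 > 6; is located in Zone A (not: is located in a residentially zoned district) → Operating Authorization not required.
Art. VIII. does not operate a retail storefront; revenue $1,200,000 < $2,225,000 → Annual Authorization not required.
Art. IX. revenue $1,200,000 > $900,000; offers valet parking; years in business 8 > 2 → High-Revenue License not required.
Art. X. provides personal fitness instruction; offers valet parking → exempt from Regulatory License.
Art. XI. seating 76 ≤ 200 → exempt from Regulatory License.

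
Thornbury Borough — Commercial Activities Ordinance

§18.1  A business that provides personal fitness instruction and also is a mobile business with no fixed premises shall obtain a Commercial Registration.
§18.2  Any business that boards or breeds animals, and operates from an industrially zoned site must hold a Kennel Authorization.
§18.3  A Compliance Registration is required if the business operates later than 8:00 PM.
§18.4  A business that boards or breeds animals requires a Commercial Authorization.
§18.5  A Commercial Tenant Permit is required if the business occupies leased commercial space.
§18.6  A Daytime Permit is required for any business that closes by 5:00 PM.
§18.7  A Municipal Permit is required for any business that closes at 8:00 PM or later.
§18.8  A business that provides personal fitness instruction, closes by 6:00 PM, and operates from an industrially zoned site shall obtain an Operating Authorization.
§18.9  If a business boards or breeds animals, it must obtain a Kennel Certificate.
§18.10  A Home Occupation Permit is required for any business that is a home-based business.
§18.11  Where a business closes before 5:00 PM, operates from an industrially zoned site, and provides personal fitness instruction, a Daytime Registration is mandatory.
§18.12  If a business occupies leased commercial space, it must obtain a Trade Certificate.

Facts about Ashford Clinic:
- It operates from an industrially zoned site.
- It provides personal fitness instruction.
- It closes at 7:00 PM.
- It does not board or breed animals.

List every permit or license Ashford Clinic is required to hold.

None

§18.1 provides personal fitness instruction; operates from an industrially zoned site (not: is a mobile business with no fixed premises) → Commercial Registration not required.
§18.2 does not board or breed animals; operates from an industrially zoned site → Kennel Authorization not required.
§18.3 closes 7:00 PM, at/before 8:00 PM → Compliance Registration not required.
§18.4 does not board or breed animals → Commercial Authorization not required.
§18.5 operates from an industrially zoned site (not: occupies leased commercial space) → Commercial Tenant Permit not required.
§18.6 closes 7:00 PM, after 5:00 PM → Daytime Permit not required.
§18.7 closes 7:00 PM, at/before 8:00 PM → Municipal Permit not required.
§18.8 provides personal fitness instruction; closes 7:00 PM, after 6:00 PM; operates from an industrially zoned site → Operating Authorization not required.
§18.9 does not board or breed animals → Kennel Certificate not required.
§18.10 operates from an industrially zoned site (not: is a home-based business) → Home Occupation Permit not required.
§18.11 closes 7:00 PM, after 5:00 PM; operates from an industrially zoned site; provides personal fitness instruction → Daytime Registration not required.
§18.12 operates from an industrially zoned site (not: occupies leased commercial space) → Trade Certificate not required.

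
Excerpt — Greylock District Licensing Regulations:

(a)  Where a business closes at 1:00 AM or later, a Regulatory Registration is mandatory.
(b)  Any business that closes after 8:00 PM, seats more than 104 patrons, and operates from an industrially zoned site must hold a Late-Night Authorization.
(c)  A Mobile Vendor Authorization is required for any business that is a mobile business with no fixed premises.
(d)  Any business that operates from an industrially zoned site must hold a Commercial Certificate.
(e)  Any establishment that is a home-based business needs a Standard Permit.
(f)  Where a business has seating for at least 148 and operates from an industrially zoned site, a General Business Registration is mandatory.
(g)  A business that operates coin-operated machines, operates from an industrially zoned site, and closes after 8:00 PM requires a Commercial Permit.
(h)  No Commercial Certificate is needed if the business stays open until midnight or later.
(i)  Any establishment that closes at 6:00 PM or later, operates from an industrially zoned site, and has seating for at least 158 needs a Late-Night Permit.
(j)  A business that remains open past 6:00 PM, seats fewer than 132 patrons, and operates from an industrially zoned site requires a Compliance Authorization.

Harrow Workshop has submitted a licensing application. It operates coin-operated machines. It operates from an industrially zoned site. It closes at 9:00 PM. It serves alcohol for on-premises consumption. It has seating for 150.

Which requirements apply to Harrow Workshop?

Commercial Certificate, Commercial Permit, General Business Registration, Late-Night Authorization

(a) closes 9:00 PM, at/before 1:00 AM → Regulatory Registration not required.
(b) closes 9:00 PM, after 8:00 PM; seating 150 > 104; operates from an industrially zoned site → Late-Night Authorization required.
(c) operates from an industrially zoned site (not: is a mobile business with no fixed premises) → Mobile Vendor Authorization not required.
(d) operates from an industrially zoned site → Commercial Certificate required.
(e) operates from an industrially zoned site (not: is a home-based business) → Standard Permit not required.
(f) seating 150 ≥ 148; operates from an industrially zoned site → General Business Registration required.
(g) operates coin-operated machines; operates from an industrially zoned site; closes 9:00 PM, after 8:00 PM → Commercial Permit required.
(h) closes 9:00 PM, at/before midnight → Commercial Certificate exemption does not apply.
(i) closes 9:00 PM, after 6:00 PM; operates from an industrially zoned site; seating 150 < 158 → Late-Night Permit not required.
(j) closes 9:00 PM, after 6:00 PM; seating 150 ≥ 132; operates from an industrially zoned site → Compliance Authorization not required.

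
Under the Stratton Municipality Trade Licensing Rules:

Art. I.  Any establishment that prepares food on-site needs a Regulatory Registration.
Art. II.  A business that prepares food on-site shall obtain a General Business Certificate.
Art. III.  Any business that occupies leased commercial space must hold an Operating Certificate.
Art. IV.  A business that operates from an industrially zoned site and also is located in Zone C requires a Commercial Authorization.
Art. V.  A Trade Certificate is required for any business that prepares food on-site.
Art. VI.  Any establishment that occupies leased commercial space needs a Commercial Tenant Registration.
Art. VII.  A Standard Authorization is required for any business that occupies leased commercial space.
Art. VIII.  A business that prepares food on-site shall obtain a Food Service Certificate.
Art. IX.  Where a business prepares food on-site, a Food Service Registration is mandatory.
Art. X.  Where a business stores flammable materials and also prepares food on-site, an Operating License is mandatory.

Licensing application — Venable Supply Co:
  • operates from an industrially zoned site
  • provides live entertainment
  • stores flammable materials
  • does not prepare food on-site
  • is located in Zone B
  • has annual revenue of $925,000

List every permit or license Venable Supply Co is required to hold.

Art. I. does not prepare food on-site → Regulatory Registration not required.
Art. II. does not prepare food on-site → General Business Certificate not required.
Art. III. operates from an industrially zoned site (not: occupies leased commercial space) → Operating Certificate not required.
Art. IV. operates from an industrially zoned site; is located in Zone B (not: is located in Zone C) → Commercial Authorization not required.
Art. V. does not prepare food on-site → Trade Certificate not required.
Art. VI. operates from an industrially zoned site (not: occupies leased commercial space) → Commercial Tenant Registration not required.
Art. VII. operates from an industrially zoned site (not: occupies leased commercial space) → Standard Authorization not required.
Art. VIII. does not prepare food on-site → Food Service Certificate not required.
Art. IX. does not prepare food on-site → Food Service Registration not required.
Art. X. stores flammable materials; does not prepare food on-site → Operating License not required.

None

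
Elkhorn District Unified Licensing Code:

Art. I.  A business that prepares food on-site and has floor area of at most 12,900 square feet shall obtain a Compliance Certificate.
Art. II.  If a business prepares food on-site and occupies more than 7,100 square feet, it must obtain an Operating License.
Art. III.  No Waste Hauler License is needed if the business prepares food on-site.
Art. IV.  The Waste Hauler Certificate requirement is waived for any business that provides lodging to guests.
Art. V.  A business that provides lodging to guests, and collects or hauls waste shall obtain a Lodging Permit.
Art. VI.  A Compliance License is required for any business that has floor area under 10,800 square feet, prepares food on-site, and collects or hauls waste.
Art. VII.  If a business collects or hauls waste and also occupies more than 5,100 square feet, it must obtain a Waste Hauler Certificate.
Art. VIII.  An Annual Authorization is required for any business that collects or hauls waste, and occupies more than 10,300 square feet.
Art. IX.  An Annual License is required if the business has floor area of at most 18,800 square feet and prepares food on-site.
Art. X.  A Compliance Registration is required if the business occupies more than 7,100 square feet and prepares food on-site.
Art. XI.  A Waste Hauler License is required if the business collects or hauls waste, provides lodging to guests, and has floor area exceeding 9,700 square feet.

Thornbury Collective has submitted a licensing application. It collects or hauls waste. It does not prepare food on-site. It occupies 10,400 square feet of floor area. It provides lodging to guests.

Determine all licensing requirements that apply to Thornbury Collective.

Art. I. does not prepare food on-site; floor area 10,400 square feet ≤ 12,900 square feet → Compliance Certificate not required.
Art. II. does not prepare food on-site; floor area 10,400 square feet > 7,100 square feet → Operating License not required.
Art. III. does not prepare food on-site → Waste Hauler License exemption does not apply.
Art. IV. provides lodging to guests → exempt from Waste Hauler Certificate.
Art. V. provides lodging to guests; collects or hauls waste → Lodging Permit required.
Art. VI. floor area 10,400 square feet < 10,800 square feet; does not prepare food on-site; collects or hauls waste → Compliance License not required.
Art. VII. collects or hauls waste; floor area 10,400 square feet > 5,100 square feet → Waste Hauler Certificate required.
Art. VIII. collects or hauls waste; floor area 10,400 square feet > 10,300 square feet → Annual Authorization required.
Art. IX. floor area 10,400 square feet ≤ 18,800 square feet; does not prepare food on-site → Annual License not required.
Art. X. floor area 10,400 square feet > 7,100 square feet; does not prepare food on-site → Compliance Registration not required.
Art. XI. collects or hauls waste; provides lodging to guests; floor area 10,400 square feet > 9,700 square feet → Waste Hauler License required.

Annual Authorization, Lodging Permit, Waste Hauler License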